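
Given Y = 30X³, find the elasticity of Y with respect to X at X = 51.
Elasticity = 3

Elasticity = (dY/dX) · (X/Y)

dY/dX = 90·X²
At X = 51: dY/dX = 234090, Y = 3979530

Elasticity = 234090 · (51 / 3979530) = 3

Interpretation: for a small percentage change in X, the percentage change in Y is approximately 3.00 times as large.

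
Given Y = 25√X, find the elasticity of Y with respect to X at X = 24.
Elasticity = 1/2

Elasticity = (dY/dX) · (X/Y)

dY/dX = 25/(2·√X)
At X = 24: dY/dX = 25·√6/24, Y = 50·√6

Elasticity = (25·√6/24) · (24 / (50·√6)) = 1/2

Interpretation: for a small percentage change in X, the percentage change in Y is approximately 0.50 times as large.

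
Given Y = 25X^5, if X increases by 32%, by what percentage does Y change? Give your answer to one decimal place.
300.7%

For Y = 25X^5:
If X → X(1 + 0.32)
Then Y → Y · (1 + 0.32)^5
     ≈ Y · 4.0075

Percentage change = ((1 + 0.32)^5 − 1) × 100% ≈ 300.7%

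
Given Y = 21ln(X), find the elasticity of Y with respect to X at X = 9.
Elasticity = 1/ln(9) ≈ 0.4551

Elasticity = (dY/dX) · (X/Y)

dY/dX = 21/X
At X = 9: dY/dX = 7/3, Y = 21·ln(9)

Elasticity = (7/3) · (9 / (21·ln(9))) = 1/ln(9) ≈ 0.4551

Interpretation: for a small percentage change in X, the percentage change in Y is approximately 0.46 times as large.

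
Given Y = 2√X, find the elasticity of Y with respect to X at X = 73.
Elasticity = 1/2

Elasticity = (dY/dX) · (X/Y)

dY/dX = 1/√X
At X = 73: dY/dX = √73/73, Y = 2·√73

Elasticity = (√73/73) · (73 / (2·√73)) = 1/2

Interpretation: for a small percentage change in X, the percentage change in Y is approximately 0.50 times as large.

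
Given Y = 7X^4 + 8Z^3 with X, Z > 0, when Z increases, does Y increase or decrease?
Y increases

Taking the partial derivative:
∂Y/∂Z = 24Z^2

∂Y/∂Z = 24Z^2 > 0 (assuming positive values)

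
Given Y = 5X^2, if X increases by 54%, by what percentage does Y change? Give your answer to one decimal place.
137.2%

For Y = 5X^2:
If X → X(1 + 0.54)
Then Y → Y · (1 + 0.54)^2
     = Y · 2.3716

Percentage change = ((1 + 0.54)^2 − 1) × 100% ≈ 137.2%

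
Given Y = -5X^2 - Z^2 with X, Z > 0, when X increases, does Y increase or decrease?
Y decreases

Taking the partial derivative:
∂Y/∂X = -10X

∂Y/∂X = -10X < 0 (assuming positive values)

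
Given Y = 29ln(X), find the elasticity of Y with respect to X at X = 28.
Elasticity = 1/ln(28) ≈ 0.3001

Elasticity = (dY/dX) · (X/Y)

dY/dX = 29/X
At X = 28: dY/dX = 29/28, Y = 29·ln(28)

Elasticity = (29/28) · (28 / (29·ln(28))) = 1/ln(28) ≈ 0.3001

Interpretation: for a small percentage change in X, the percentage change in Y is approximately 0.30 times as large.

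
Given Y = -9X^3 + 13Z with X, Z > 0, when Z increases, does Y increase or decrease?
Y increases

Taking the partial derivative:
∂Y/∂Z = 13

∂Y/∂Z = 13 > 0 (assuming positive values)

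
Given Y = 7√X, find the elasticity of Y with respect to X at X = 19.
Elasticity = 1/2

Elasticity = (dY/dX) · (X/Y)

dY/dX = 7/(2·√X)
At X = 19: dY/dX = 7·√19/38, Y = 7·√19

Elasticity = (7·√19/38) · (19 / (7·√19)) = 1/2

Interpretation: for a small percentage change in X, the percentage change in Y is approximately 0.50 times as large.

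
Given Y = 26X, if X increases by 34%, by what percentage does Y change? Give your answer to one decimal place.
34.0%

For Y = 26X:
If X → X(1 + 0.34)
Then Y → Y · (1 + 0.34)^1
     = Y · 1.3400

Percentage change = ((1 + 0.34)^1 − 1) × 100% = 34.0%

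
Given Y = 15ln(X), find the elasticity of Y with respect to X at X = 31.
Elasticity = 1/ln(31) ≈ 0.2912

Elasticity = (dY/dX) · (X/Y)

dY/dX = 15/X
At X = 31: dY/dX = 15/31, Y = 15·ln(31)

Elasticity = (15/31) · (31 / (15·ln(31))) = 1/ln(31) ≈ 0.2912

Interpretation: for a small percentage change in X, the percentage change in Y is approximately 0.29 times as large.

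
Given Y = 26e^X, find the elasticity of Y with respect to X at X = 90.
Elasticity = 90

Elasticity = (dY/dX) · (X/Y)

dY/dX = 26·e^X
At X = 90: dY/dX = 26·e^90, Y = 26·e^90

Elasticity = (26·e^90) · (90 / (26·e^90)) = 90

Interpretation: for a small percentage change in X, the percentage change in Y is approximately 90.00 times as large.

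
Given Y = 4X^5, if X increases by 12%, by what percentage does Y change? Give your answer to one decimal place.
76.2%

For Y = 4X^5:
If X → X(1 + 0.12)
Then Y → Y · (1 + 0.12)^5
     ≈ Y · 1.7623

Percentage change = ((1 + 0.12)^5 − 1) × 100% ≈ 76.2%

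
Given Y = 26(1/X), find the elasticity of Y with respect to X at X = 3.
Elasticity = -1

Elasticity = (dY/dX) · (X/Y)

dY/dX = -26/X²
At X = 3: dY/dX = -26/9, Y = 26/3

Elasticity = (-26/9) · (3 / (26/3)) = -1

Interpretation: for a small percentage change in X, the percentage change in Y is approximately -1.00 times as large.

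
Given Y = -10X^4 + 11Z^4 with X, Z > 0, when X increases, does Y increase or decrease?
Y decreases

Taking the partial derivative:
∂Y/∂X = -40X^3

∂Y/∂X = -40X^3 < 0 (assuming positive values)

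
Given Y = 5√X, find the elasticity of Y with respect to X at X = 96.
Elasticity = 1/2

Elasticity = (dY/dX) · (X/Y)

dY/dX = 5/(2·√X)
At X = 96: dY/dX = 5·√6/48, Y = 20·√6

Elasticity = (5·√6/48) · (96 / (20·√6)) = 1/2

Interpretation: for a small percentage change in X, the percentage change in Y is approximately 0.50 times as large.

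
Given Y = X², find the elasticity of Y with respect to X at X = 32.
Elasticity = 2

Elasticity = (dY/dX) · (X/Y)

dY/dX = 2·X
At X = 32: dY/dX = 64, Y = 1024

Elasticity = 64 · (32 / 1024) = 2

Interpretation: for a small percentage change in X, the percentage change in Y is approximately 2.00 times as large.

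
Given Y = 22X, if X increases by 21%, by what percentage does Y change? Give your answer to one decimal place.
21.0%

For Y = 22X:
If X → X(1 + 0.21)
Then Y → Y · (1 + 0.21)^1
     = Y · 1.2100

Percentage change = ((1 + 0.21)^1 − 1) × 100% = 21.0%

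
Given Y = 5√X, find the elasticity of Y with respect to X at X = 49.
Elasticity = 1/2

Elasticity = (dY/dX) · (X/Y)

dY/dX = 5/(2·√X)
At X = 49: dY/dX = 5/14, Y = 35

Elasticity = (5/14) · (49 / 35) = 1/2

Interpretation: for a small percentage change in X, the percentage change in Y is approximately 0.50 times as large.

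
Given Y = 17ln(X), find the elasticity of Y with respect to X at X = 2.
Elasticity = 1/ln(2) ≈ 1.4427

Elasticity = (dY/dX) · (X/Y)

dY/dX = 17/X
At X = 2: dY/dX = 17/2, Y = 17·ln(2)

Elasticity = (17/2) · (2 / (17·ln(2))) = 1/ln(2) ≈ 1.4427

Interpretation: for a small percentage change in X, the percentage change in Y is approximately 1.44 times as large.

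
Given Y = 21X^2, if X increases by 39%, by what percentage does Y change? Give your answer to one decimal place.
93.2%

For Y = 21X^2:
If X → X(1 + 0.39)
Then Y → Y · (1 + 0.39)^2
     = Y · 1.9321

Percentage change = ((1 + 0.39)^2 − 1) × 100% ≈ 93.2%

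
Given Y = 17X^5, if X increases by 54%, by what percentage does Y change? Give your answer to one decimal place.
766.2%

For Y = 17X^5:
If X → X(1 + 0.54)
Then Y → Y · (1 + 0.54)^5
     ≈ Y · 8.6617

Percentage change = ((1 + 0.54)^5 − 1) × 100% ≈ 766.2%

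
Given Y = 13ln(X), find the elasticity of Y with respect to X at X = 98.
Elasticity = 1/ln(98) ≈ 0.2181

Elasticity = (dY/dX) · (X/Y)

dY/dX = 13/X
At X = 98: dY/dX = 13/98, Y = 13·ln(98)

Elasticity = (13/98) · (98 / (13·ln(98))) = 1/ln(98) ≈ 0.2181

Interpretation: for a small percentage change in X, the percentage change in Y is approximately 0.22 times as large.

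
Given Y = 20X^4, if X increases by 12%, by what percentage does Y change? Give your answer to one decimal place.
57.4%

For Y = 20X^4:
If X → X(1 + 0.12)
Then Y → Y · (1 + 0.12)^4
     ≈ Y · 1.5735

Percentage change = ((1 + 0.12)^4 − 1) × 100% ≈ 57.4%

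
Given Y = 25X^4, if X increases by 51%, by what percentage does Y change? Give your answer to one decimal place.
419.9%

For Y = 25X^4:
If X → X(1 + 0.51)
Then Y → Y · (1 + 0.51)^4
     ≈ Y · 5.1989

Percentage change = ((1 + 0.51)^4 − 1) × 100% ≈ 419.9%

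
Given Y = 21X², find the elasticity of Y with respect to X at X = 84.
Elasticity = 2

Elasticity = (dY/dX) · (X/Y)

dY/dX = 42·X
At X = 84: dY/dX = 3528, Y = 148176

Elasticity = 3528 · (84 / 148176) = 2

Interpretation: for a small percentage change in X, the percentage change in Y is approximately 2.00 times as large.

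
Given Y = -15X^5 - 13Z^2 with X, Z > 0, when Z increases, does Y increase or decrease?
Y decreases

Taking the partial derivative:
∂Y/∂Z = -26Z

∂Y/∂Z = -26Z < 0 (assuming positive values)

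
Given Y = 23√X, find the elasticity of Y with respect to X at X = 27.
Elasticity = 1/2

Elasticity = (dY/dX) · (X/Y)

dY/dX = 23/(2·√X)
At X = 27: dY/dX = 23·√3/18, Y = 69·√3

Elasticity = (23·√3/18) · (27 / (69·√3)) = 1/2

Interpretation: for a small percentage change in X, the percentage change in Y is approximately 0.50 times as large.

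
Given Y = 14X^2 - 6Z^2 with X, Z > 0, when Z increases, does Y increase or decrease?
Y decreases

Taking the partial derivative:
∂Y/∂Z = -12Z

∂Y/∂Z = -12Z < 0 (assuming positive values)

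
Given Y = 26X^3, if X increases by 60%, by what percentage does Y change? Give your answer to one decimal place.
309.6%

For Y = 26X^3:
If X → X(1 + 0.6)
Then Y → Y · (1 + 0.6)^3
     = Y · 4.0960

Percentage change = ((1 + 0.6)^3 − 1) × 100% = 309.6%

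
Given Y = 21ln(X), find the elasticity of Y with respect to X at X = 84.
Elasticity = 1/ln(84) ≈ 0.2257

Elasticity = (dY/dX) · (X/Y)

dY/dX = 21/X
At X = 84: dY/dX = 1/4, Y = 21·ln(84)

Elasticity = (1/4) · (84 / (21·ln(84))) = 1/ln(84) ≈ 0.2257

Interpretation: for a small percentage change in X, the percentage change in Y is approximately 0.23 times as large.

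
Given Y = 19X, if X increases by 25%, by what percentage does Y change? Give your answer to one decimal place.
25.0%

For Y = 19X:
If X → X(1 + 0.25)
Then Y → Y · (1 + 0.25)^1
     = Y · 1.2500

Percentage change = ((1 + 0.25)^1 − 1) × 100% = 25.0%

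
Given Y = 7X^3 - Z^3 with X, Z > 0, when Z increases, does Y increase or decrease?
Y decreases

Taking the partial derivative:
∂Y/∂Z = -3Z^2

∂Y/∂Z = -3Z^2 < 0 (assuming positive values)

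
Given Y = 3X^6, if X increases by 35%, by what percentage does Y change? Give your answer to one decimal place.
505.3%

For Y = 3X^6:
If X → X(1 + 0.35)
Then Y → Y · (1 + 0.35)^6
     ≈ Y · 6.0534

Percentage change = ((1 + 0.35)^6 − 1) × 100% ≈ 505.3%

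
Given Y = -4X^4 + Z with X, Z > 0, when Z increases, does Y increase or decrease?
Y increases

Taking the partial derivative:
∂Y/∂Z = 1

∂Y/∂Z = 1 > 0 (assuming positive values)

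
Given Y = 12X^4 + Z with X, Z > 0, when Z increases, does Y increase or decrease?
Y increases

Taking the partial derivative:
∂Y/∂Z = 1

∂Y/∂Z = 1 > 0 (assuming positive values)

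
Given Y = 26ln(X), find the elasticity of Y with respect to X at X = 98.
Elasticity = 1/ln(98) ≈ 0.2181

Elasticity = (dY/dX) · (X/Y)

dY/dX = 26/X
At X = 98: dY/dX = 13/49, Y = 26·ln(98)

Elasticity = (13/49) · (98 / (26·ln(98))) = 1/ln(98) ≈ 0.2181

Interpretation: for a small percentage change in X, the percentage change in Y is approximately 0.22 times as large.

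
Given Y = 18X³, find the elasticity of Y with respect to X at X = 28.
Elasticity = 3

Elasticity = (dY/dX) · (X/Y)

dY/dX = 54·X²
At X = 28: dY/dX = 42336, Y = 395136

Elasticity = 42336 · (28 / 395136) = 3

Interpretation: for a small percentage change in X, the percentage change in Y is approximately 3.00 times as large.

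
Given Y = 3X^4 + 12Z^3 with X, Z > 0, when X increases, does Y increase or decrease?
Y increases

Taking the partial derivative:
∂Y/∂X = 12X^3

∂Y/∂X = 12X^3 > 0 (assuming positive values)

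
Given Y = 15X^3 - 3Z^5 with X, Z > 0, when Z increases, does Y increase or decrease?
Y decreases

Taking the partial derivative:
∂Y/∂Z = -15Z^4

∂Y/∂Z = -15Z^4 < 0 (assuming positive values)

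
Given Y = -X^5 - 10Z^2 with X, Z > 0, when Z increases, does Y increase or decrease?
Y decreases

Taking the partial derivative:
∂Y/∂Z = -20Z

∂Y/∂Z = -20Z < 0 (assuming positive values)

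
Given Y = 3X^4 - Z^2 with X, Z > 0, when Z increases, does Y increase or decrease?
Y decreases

Taking the partial derivative:
∂Y/∂Z = -2Z

∂Y/∂Z = -2Z < 0 (assuming positive values)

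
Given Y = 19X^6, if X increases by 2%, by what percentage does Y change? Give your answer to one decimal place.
12.6%

For Y = 19X^6:
If X → X(1 + 0.02)
Then Y → Y · (1 + 0.02)^6
     ≈ Y · 1.1262

Percentage change = ((1 + 0.02)^6 − 1) × 100% ≈ 12.6%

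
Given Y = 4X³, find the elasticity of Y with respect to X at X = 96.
Elasticity = 3

Elasticity = (dY/dX) · (X/Y)

dY/dX = 12·X²
At X = 96: dY/dX = 110592, Y = 3538944

Elasticity = 110592 · (96 / 3538944) = 3

Interpretation: for a small percentage change in X, the percentage change in Y is approximately 3.00 times as large.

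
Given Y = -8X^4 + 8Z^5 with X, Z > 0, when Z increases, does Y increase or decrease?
Y increases

Taking the partial derivative:
∂Y/∂Z = 40Z^4

∂Y/∂Z = 40Z^4 > 0 (assuming positive values)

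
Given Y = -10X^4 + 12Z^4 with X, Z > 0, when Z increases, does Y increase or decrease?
Y increases

Taking the partial derivative:
∂Y/∂Z = 48Z^3

∂Y/∂Z = 48Z^3 > 0 (assuming positive values)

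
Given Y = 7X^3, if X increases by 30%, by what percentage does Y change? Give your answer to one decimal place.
119.7%

For Y = 7X^3:
If X → X(1 + 0.3)
Then Y → Y · (1 + 0.3)^3
     = Y · 2.1970

Percentage change = ((1 + 0.3)^3 − 1) × 100% = 119.7%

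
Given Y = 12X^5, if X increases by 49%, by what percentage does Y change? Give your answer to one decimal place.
634.4%

For Y = 12X^5:
If X → X(1 + 0.49)
Then Y → Y · (1 + 0.49)^5
     ≈ Y · 7.3440

Percentage change = ((1 + 0.49)^5 − 1) × 100% ≈ 634.4%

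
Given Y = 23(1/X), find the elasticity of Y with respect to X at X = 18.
Elasticity = -1

Elasticity = (dY/dX) · (X/Y)

dY/dX = -23/X²
At X = 18: dY/dX = -23/324, Y = 23/18

Elasticity = (-23/324) · (18 / (23/18)) = -1

Interpretation: for a small percentage change in X, the percentage change in Y is approximately -1.00 times as large.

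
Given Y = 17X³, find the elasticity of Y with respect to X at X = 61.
Elasticity = 3

Elasticity = (dY/dX) · (X/Y)

dY/dX = 51·X²
At X = 61: dY/dX = 189771, Y = 3858677

Elasticity = 189771 · (61 / 3858677) = 3

Interpretation: for a small percentage change in X, the percentage change in Y is approximately 3.00 times as large.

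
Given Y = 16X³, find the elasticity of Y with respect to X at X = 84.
Elasticity = 3

Elasticity = (dY/dX) · (X/Y)

dY/dX = 48·X²
At X = 84: dY/dX = 338688, Y = 9483264

Elasticity = 338688 · (84 / 9483264) = 3

Interpretation: for a small percentage change in X, the percentage change in Y is approximately 3.00 times as large.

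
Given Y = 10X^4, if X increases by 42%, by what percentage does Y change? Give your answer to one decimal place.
306.6%

For Y = 10X^4:
If X → X(1 + 0.42)
Then Y → Y · (1 + 0.42)^4
     ≈ Y · 4.0659

Percentage change = ((1 + 0.42)^4 − 1) × 100% ≈ 306.6%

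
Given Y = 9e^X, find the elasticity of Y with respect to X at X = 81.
Elasticity = 81

Elasticity = (dY/dX) · (X/Y)

dY/dX = 9·e^X
At X = 81: dY/dX = 9·e^81, Y = 9·e^81

Elasticity = (9·e^81) · (81 / (9·e^81)) = 81

Interpretation: for a small percentage change in X, the percentage change in Y is approximately 81.00 times as large.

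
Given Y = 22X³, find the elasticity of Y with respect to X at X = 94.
Elasticity = 3

Elasticity = (dY/dX) · (X/Y)

dY/dX = 66·X²
At X = 94: dY/dX = 583176, Y = 18272848

Elasticity = 583176 · (94 / 18272848) = 3

Interpretation: for a small percentage change in X, the percentage change in Y is approximately 3.00 times as large.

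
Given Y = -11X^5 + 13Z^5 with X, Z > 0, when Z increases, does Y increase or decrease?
Y increases

Taking the partial derivative:
∂Y/∂Z = 65Z^4

∂Y/∂Z = 65Z^4 > 0 (assuming positive values)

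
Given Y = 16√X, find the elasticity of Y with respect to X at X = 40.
Elasticity = 1/2

Elasticity = (dY/dX) · (X/Y)

dY/dX = 8/√X
At X = 40: dY/dX = 2·√10/5, Y = 32·√10

Elasticity = (2·√10/5) · (40 / (32·√10)) = 1/2

Interpretation: for a small percentage change in X, the percentage change in Y is approximately 0.50 times as large.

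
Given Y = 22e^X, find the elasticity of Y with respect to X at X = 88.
Elasticity = 88

Elasticity = (dY/dX) · (X/Y)

dY/dX = 22·e^X
At X = 88: dY/dX = 22·e^88, Y = 22·e^88

Elasticity = (22·e^88) · (88 / (22·e^88)) = 88

Interpretation: for a small percentage change in X, the percentage change in Y is approximately 88.00 times as large.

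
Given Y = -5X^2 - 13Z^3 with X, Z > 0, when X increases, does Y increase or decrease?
Y decreases

Taking the partial derivative:
∂Y/∂X = -10X

∂Y/∂X = -10X < 0 (assuming positive values)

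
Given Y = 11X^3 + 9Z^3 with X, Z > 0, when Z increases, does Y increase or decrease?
Y increases

Taking the partial derivative:
∂Y/∂Z = 27Z^2

∂Y/∂Z = 27Z^2 > 0 (assuming positive values)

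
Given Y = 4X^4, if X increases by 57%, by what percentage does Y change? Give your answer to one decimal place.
507.6%

For Y = 4X^4:
If X → X(1 + 0.57)
Then Y → Y · (1 + 0.57)^4
     ≈ Y · 6.0757

Percentage change = ((1 + 0.57)^4 − 1) × 100% ≈ 507.6%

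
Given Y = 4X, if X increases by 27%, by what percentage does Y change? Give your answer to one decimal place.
27.0%

For Y = 4X:
If X → X(1 + 0.27)
Then Y → Y · (1 + 0.27)^1
     = Y · 1.2700

Percentage change = ((1 + 0.27)^1 − 1) × 100% = 27.0%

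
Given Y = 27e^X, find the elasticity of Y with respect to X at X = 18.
Elasticity = 18

Elasticity = (dY/dX) · (X/Y)

dY/dX = 27·e^X
At X = 18: dY/dX = 27·e^18, Y = 27·e^18

Elasticity = (27·e^18) · (18 / (27·e^18)) = 18

Interpretation: for a small percentage change in X, the percentage change in Y is approximately 18.00 times as large.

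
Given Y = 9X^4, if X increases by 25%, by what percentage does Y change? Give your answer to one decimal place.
144.1%

For Y = 9X^4:
If X → X(1 + 0.25)
Then Y → Y · (1 + 0.25)^4
     ≈ Y · 2.4414

Percentage change = ((1 + 0.25)^4 − 1) × 100% ≈ 144.1%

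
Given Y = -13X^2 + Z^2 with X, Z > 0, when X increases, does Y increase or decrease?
Y decreases

Taking the partial derivative:
∂Y/∂X = -26X

∂Y/∂X = -26X < 0 (assuming positive values)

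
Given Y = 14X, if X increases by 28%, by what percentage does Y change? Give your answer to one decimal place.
28.0%

For Y = 14X:
If X → X(1 + 0.28)
Then Y → Y · (1 + 0.28)^1
     = Y · 1.2800

Percentage change = ((1 + 0.28)^1 − 1) × 100% = 28.0%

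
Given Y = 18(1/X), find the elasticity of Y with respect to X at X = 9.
Elasticity = -1

Elasticity = (dY/dX) · (X/Y)

dY/dX = -18/X²
At X = 9: dY/dX = -2/9, Y = 2

Elasticity = (-2/9) · (9 / 2) = -1

Interpretation: for a small percentage change in X, the percentage change in Y is approximately -1.00 times as large.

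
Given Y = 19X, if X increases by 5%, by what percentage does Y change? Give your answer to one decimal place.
5.0%

For Y = 19X:
If X → X(1 + 0.05)
Then Y → Y · (1 + 0.05)^1
     = Y · 1.0500

Percentage change = ((1 + 0.05)^1 − 1) × 100% = 5.0%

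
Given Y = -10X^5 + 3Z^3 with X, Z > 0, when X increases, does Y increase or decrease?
Y decreases

Taking the partial derivative:
∂Y/∂X = -50X^4

∂Y/∂X = -50X^4 < 0 (assuming positive values)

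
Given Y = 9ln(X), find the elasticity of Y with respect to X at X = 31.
Elasticity = 1/ln(31) ≈ 0.2912

Elasticity = (dY/dX) · (X/Y)

dY/dX = 9/X
At X = 31: dY/dX = 9/31, Y = 9·ln(31)

Elasticity = (9/31) · (31 / (9·ln(31))) = 1/ln(31) ≈ 0.2912

Interpretation: for a small percentage change in X, the percentage change in Y is approximately 0.29 times as large.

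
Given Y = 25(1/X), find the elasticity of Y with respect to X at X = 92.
Elasticity = -1

Elasticity = (dY/dX) · (X/Y)

dY/dX = -25/X²
At X = 92: dY/dX = -25/8464, Y = 25/92

Elasticity = (-25/8464) · (92 / (25/92)) = -1

Interpretation: for a small percentage change in X, the percentage change in Y is approximately -1.00 times as large.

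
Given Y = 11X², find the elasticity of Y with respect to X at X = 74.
Elasticity = 2

Elasticity = (dY/dX) · (X/Y)

dY/dX = 22·X
At X = 74: dY/dX = 1628, Y = 60236

Elasticity = 1628 · (74 / 60236) = 2

Interpretation: for a small percentage change in X, the percentage change in Y is approximately 2.00 times as large.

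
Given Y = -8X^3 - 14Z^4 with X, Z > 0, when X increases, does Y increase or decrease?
Y decreases

Taking the partial derivative:
∂Y/∂X = -24X^2

∂Y/∂X = -24X^2 < 0 (assuming positive values)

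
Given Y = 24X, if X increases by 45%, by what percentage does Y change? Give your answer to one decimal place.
45.0%

For Y = 24X:
If X → X(1 + 0.45)
Then Y → Y · (1 + 0.45)^1
     = Y · 1.4500

Percentage change = ((1 + 0.45)^1 − 1) × 100% = 45.0%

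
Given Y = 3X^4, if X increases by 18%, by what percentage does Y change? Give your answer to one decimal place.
93.9%

For Y = 3X^4:
If X → X(1 + 0.18)
Then Y → Y · (1 + 0.18)^4
     ≈ Y · 1.9388

Percentage change = ((1 + 0.18)^4 − 1) × 100% ≈ 93.9%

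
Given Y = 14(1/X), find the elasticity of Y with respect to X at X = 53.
Elasticity = -1

Elasticity = (dY/dX) · (X/Y)

dY/dX = -14/X²
At X = 53: dY/dX = -14/2809, Y = 14/53

Elasticity = (-14/2809) · (53 / (14/53)) = -1

Interpretation: for a small percentage change in X, the percentage change in Y is approximately -1.00 times as large.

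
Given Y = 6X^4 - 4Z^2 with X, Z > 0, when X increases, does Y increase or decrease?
Y increases

Taking the partial derivative:
∂Y/∂X = 24X^3

∂Y/∂X = 24X^3 > 0 (assuming positive values)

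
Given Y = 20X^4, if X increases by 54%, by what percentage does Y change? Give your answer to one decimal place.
462.4%

For Y = 20X^4:
If X → X(1 + 0.54)
Then Y → Y · (1 + 0.54)^4
     ≈ Y · 5.6245

Percentage change = ((1 + 0.54)^4 − 1) × 100% ≈ 462.4%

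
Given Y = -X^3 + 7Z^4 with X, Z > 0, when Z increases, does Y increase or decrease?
Y increases

Taking the partial derivative:
∂Y/∂Z = 28Z^3

∂Y/∂Z = 28Z^3 > 0 (assuming positive values)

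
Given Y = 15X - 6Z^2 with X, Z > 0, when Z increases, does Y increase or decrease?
Y decreases

Taking the partial derivative:
∂Y/∂Z = -12Z

∂Y/∂Z = -12Z < 0 (assuming positive values)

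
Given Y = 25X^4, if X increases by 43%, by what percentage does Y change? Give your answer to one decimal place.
318.2%

For Y = 25X^4:
If X → X(1 + 0.43)
Then Y → Y · (1 + 0.43)^4
     ≈ Y · 4.1816

Percentage change = ((1 + 0.43)^4 − 1) × 100% ≈ 318.2%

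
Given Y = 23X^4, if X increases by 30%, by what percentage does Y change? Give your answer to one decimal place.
185.6%

For Y = 23X^4:
If X → X(1 + 0.3)
Then Y → Y · (1 + 0.3)^4
     = Y · 2.8561

Percentage change = ((1 + 0.3)^4 − 1) × 100% ≈ 185.6%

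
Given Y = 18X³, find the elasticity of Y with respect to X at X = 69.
Elasticity = 3

Elasticity = (dY/dX) · (X/Y)

dY/dX = 54·X²
At X = 69: dY/dX = 257094, Y = 5913162

Elasticity = 257094 · (69 / 5913162) = 3

Interpretation: for a small percentage change in X, the percentage change in Y is approximately 3.00 times as large.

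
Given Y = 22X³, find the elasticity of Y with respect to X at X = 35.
Elasticity = 3

Elasticity = (dY/dX) · (X/Y)

dY/dX = 66·X²
At X = 35: dY/dX = 80850, Y = 943250

Elasticity = 80850 · (35 / 943250) = 3

Interpretation: for a small percentage change in X, the percentage change in Y is approximately 3.00 times as large.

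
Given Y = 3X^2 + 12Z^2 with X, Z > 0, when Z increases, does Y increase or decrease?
Y increases

Taking the partial derivative:
∂Y/∂Z = 24Z

∂Y/∂Z = 24Z > 0 (assuming positive values)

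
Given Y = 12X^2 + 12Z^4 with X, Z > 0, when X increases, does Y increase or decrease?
Y increases

Taking the partial derivative:
∂Y/∂X = 24X

∂Y/∂X = 24X > 0 (assuming positive values)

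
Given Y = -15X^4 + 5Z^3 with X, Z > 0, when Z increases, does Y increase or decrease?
Y increases

Taking the partial derivative:
∂Y/∂Z = 15Z^2

∂Y/∂Z = 15Z^2 > 0 (assuming positive values)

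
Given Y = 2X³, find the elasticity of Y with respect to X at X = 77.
Elasticity = 3

Elasticity = (dY/dX) · (X/Y)

dY/dX = 6·X²
At X = 77: dY/dX = 35574, Y = 913066

Elasticity = 35574 · (77 / 913066) = 3

Interpretation: for a small percentage change in X, the percentage change in Y is approximately 3.00 times as large.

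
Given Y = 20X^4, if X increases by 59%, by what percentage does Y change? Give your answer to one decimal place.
539.1%

For Y = 20X^4:
If X → X(1 + 0.59)
Then Y → Y · (1 + 0.59)^4
     ≈ Y · 6.3913

Percentage change = ((1 + 0.59)^4 − 1) × 100% ≈ 539.1%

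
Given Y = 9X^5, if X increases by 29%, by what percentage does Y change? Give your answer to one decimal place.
257.2%

For Y = 9X^5:
If X → X(1 + 0.29)
Then Y → Y · (1 + 0.29)^5
     ≈ Y · 3.5723

Percentage change = ((1 + 0.29)^5 − 1) × 100% ≈ 257.2%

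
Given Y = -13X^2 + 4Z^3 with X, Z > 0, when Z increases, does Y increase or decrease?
Y increases

Taking the partial derivative:
∂Y/∂Z = 12Z^2

∂Y/∂Z = 12Z^2 > 0 (assuming positive values)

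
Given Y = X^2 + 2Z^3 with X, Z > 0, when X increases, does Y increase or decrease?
Y increases

Taking the partial derivative:
∂Y/∂X = 2X

∂Y/∂X = 2X > 0 (assuming positive values)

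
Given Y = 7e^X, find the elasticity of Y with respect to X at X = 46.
Elasticity = 46

Elasticity = (dY/dX) · (X/Y)

dY/dX = 7·e^X
At X = 46: dY/dX = 7·e^46, Y = 7·e^46

Elasticity = (7·e^46) · (46 / (7·e^46)) = 46

Interpretation: for a small percentage change in X, the percentage change in Y is approximately 46.00 times as large.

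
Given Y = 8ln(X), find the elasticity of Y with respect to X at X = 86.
Elasticity = 1/ln(86) ≈ 0.2245

Elasticity = (dY/dX) · (X/Y)

dY/dX = 8/X
At X = 86: dY/dX = 4/43, Y = 8·ln(86)

Elasticity = (4/43) · (86 / (8·ln(86))) = 1/ln(86) ≈ 0.2245

Interpretation: for a small percentage change in X, the percentage change in Y is approximately 0.22 times as large.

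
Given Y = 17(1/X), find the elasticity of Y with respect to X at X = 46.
Elasticity = -1

Elasticity = (dY/dX) · (X/Y)

dY/dX = -17/X²
At X = 46: dY/dX = -17/2116, Y = 17/46

Elasticity = (-17/2116) · (46 / (17/46)) = -1

Interpretation: for a small percentage change in X, the percentage change in Y is approximately -1.00 times as large.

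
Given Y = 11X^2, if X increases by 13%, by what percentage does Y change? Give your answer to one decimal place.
27.7%

For Y = 11X^2:
If X → X(1 + 0.13)
Then Y → Y · (1 + 0.13)^2
     = Y · 1.2769

Percentage change = ((1 + 0.13)^2 − 1) × 100% ≈ 27.7%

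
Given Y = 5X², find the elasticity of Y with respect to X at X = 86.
Elasticity = 2

Elasticity = (dY/dX) · (X/Y)

dY/dX = 10·X
At X = 86: dY/dX = 860, Y = 36980

Elasticity = 860 · (86 / 36980) = 2

Interpretation: for a small percentage change in X, the percentage change in Y is approximately 2.00 times as large.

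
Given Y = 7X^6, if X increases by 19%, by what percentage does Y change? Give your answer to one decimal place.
184.0%

For Y = 7X^6:
If X → X(1 + 0.19)
Then Y → Y · (1 + 0.19)^6
     ≈ Y · 2.8398

Percentage change = ((1 + 0.19)^6 − 1) × 100% ≈ 184.0%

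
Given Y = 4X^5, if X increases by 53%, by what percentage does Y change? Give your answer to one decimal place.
738.4%

For Y = 4X^5:
If X → X(1 + 0.53)
Then Y → Y · (1 + 0.53)^5
     ≈ Y · 8.3841

Percentage change = ((1 + 0.53)^5 − 1) × 100% ≈ 738.4%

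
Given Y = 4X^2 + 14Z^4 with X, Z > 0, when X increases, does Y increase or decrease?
Y increases

Taking the partial derivative:
∂Y/∂X = 8X

∂Y/∂X = 8X > 0 (assuming positive values)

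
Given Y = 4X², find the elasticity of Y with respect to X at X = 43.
Elasticity = 2

Elasticity = (dY/dX) · (X/Y)

dY/dX = 8·X
At X = 43: dY/dX = 344, Y = 7396

Elasticity = 344 · (43 / 7396) = 2

Interpretation: for a small percentage change in X, the percentage change in Y is approximately 2.00 times as large.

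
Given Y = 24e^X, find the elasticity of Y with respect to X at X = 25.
Elasticity = 25

Elasticity = (dY/dX) · (X/Y)

dY/dX = 24·e^X
At X = 25: dY/dX = 24·e^25, Y = 24·e^25

Elasticity = (24·e^25) · (25 / (24·e^25)) = 25

Interpretation: for a small percentage change in X, the percentage change in Y is approximately 25.00 times as large.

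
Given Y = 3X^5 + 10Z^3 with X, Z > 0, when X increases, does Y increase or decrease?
Y increases

Taking the partial derivative:
∂Y/∂X = 15X^4

∂Y/∂X = 15X^4 > 0 (assuming positive values)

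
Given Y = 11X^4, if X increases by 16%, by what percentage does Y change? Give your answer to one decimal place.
81.1%

For Y = 11X^4:
If X → X(1 + 0.16)
Then Y → Y · (1 + 0.16)^4
     ≈ Y · 1.8106

Percentage change = ((1 + 0.16)^4 − 1) × 100% ≈ 81.1%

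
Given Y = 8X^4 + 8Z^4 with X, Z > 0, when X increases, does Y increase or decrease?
Y increases

Taking the partial derivative:
∂Y/∂X = 32X^3

∂Y/∂X = 32X^3 > 0 (assuming positive values)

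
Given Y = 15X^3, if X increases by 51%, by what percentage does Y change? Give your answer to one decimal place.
244.3%

For Y = 15X^3:
If X → X(1 + 0.51)
Then Y → Y · (1 + 0.51)^3
     ≈ Y · 3.4430

Percentage change = ((1 + 0.51)^3 − 1) × 100% ≈ 244.3%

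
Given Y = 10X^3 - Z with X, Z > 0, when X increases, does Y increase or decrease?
Y increases

Taking the partial derivative:
∂Y/∂X = 30X^2

∂Y/∂X = 30X^2 > 0 (assuming positive values)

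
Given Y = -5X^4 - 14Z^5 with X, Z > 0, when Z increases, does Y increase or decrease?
Y decreases

Taking the partial derivative:
∂Y/∂Z = -70Z^4

∂Y/∂Z = -70Z^4 < 0 (assuming positive values)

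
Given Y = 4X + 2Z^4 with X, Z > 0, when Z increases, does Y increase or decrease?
Y increases

Taking the partial derivative:
∂Y/∂Z = 8Z^3

∂Y/∂Z = 8Z^3 > 0 (assuming positive values)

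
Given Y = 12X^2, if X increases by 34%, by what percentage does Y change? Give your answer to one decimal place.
79.6%

For Y = 12X^2:
If X → X(1 + 0.34)
Then Y → Y · (1 + 0.34)^2
     = Y · 1.7956

Percentage change = ((1 + 0.34)^2 − 1) × 100% ≈ 79.6%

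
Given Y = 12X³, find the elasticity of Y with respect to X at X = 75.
Elasticity = 3

Elasticity = (dY/dX) · (X/Y)

dY/dX = 36·X²
At X = 75: dY/dX = 202500, Y = 5062500

Elasticity = 202500 · (75 / 5062500) = 3

Interpretation: for a small percentage change in X, the percentage change in Y is approximately 3.00 times as large.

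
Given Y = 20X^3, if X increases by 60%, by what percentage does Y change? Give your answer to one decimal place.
309.6%

For Y = 20X^3:
If X → X(1 + 0.6)
Then Y → Y · (1 + 0.6)^3
     = Y · 4.0960

Percentage change = ((1 + 0.6)^3 − 1) × 100% = 309.6%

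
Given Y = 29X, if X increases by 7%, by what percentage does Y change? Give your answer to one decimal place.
7.0%

For Y = 29X:
If X → X(1 + 0.07)
Then Y → Y · (1 + 0.07)^1
     = Y · 1.0700

Percentage change = ((1 + 0.07)^1 − 1) × 100% = 7.0%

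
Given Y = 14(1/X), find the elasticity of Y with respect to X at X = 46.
Elasticity = -1

Elasticity = (dY/dX) · (X/Y)

dY/dX = -14/X²
At X = 46: dY/dX = -7/1058, Y = 7/23

Elasticity = (-7/1058) · (46 / (7/23)) = -1

Interpretation: for a small percentage change in X, the percentage change in Y is approximately -1.00 times as large.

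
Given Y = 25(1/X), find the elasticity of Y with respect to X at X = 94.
Elasticity = -1

Elasticity = (dY/dX) · (X/Y)

dY/dX = -25/X²
At X = 94: dY/dX = -25/8836, Y = 25/94

Elasticity = (-25/8836) · (94 / (25/94)) = -1

Interpretation: for a small percentage change in X, the percentage change in Y is approximately -1.00 times as large.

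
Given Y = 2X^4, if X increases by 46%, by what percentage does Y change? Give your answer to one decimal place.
354.4%

For Y = 2X^4:
If X → X(1 + 0.46)
Then Y → Y · (1 + 0.46)^4
     ≈ Y · 4.5437

Percentage change = ((1 + 0.46)^4 − 1) × 100% ≈ 354.4%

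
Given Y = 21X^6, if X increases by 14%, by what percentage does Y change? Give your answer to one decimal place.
119.5%

For Y = 21X^6:
If X → X(1 + 0.14)
Then Y → Y · (1 + 0.14)^6
     ≈ Y · 2.1950

Percentage change = ((1 + 0.14)^6 − 1) × 100% ≈ 119.5%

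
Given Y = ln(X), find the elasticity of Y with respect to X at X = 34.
Elasticity = 1/ln(34) ≈ 0.2836

Elasticity = (dY/dX) · (X/Y)

dY/dX = 1/X
At X = 34: dY/dX = 1/34, Y = ln(34)

Elasticity = (1/34) · (34 / (ln(34))) = 1/ln(34) ≈ 0.2836

Interpretation: for a small percentage change in X, the percentage change in Y is approximately 0.28 times as large.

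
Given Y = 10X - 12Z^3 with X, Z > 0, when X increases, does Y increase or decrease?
Y increases

Taking the partial derivative:
∂Y/∂X = 10

∂Y/∂X = 10 > 0 (assuming positive values)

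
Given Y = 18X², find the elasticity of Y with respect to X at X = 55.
Elasticity = 2

Elasticity = (dY/dX) · (X/Y)

dY/dX = 36·X
At X = 55: dY/dX = 1980, Y = 54450

Elasticity = 1980 · (55 / 54450) = 2

Interpretation: for a small percentage change in X, the percentage change in Y is approximately 2.00 times as large.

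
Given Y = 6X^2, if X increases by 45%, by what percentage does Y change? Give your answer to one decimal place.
110.3%

For Y = 6X^2:
If X → X(1 + 0.45)
Then Y → Y · (1 + 0.45)^2
     = Y · 2.1025

Percentage change = ((1 + 0.45)^2 − 1) × 100% ≈ 110.3%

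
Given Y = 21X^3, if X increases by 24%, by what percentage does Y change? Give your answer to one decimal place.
90.7%

For Y = 21X^3:
If X → X(1 + 0.24)
Then Y → Y · (1 + 0.24)^3
     ≈ Y · 1.9066

Percentage change = ((1 + 0.24)^3 − 1) × 100% ≈ 90.7%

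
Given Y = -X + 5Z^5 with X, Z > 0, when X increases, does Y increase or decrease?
Y decreases

Taking the partial derivative:
∂Y/∂X = -1

∂Y/∂X = -1 < 0 (assuming positive values)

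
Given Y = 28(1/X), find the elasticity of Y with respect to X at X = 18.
Elasticity = -1

Elasticity = (dY/dX) · (X/Y)

dY/dX = -28/X²
At X = 18: dY/dX = -7/81, Y = 14/9

Elasticity = (-7/81) · (18 / (14/9)) = -1

Interpretation: for a small percentage change in X, the percentage change in Y is approximately -1.00 times as large.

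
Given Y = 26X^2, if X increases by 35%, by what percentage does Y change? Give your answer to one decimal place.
82.3%

For Y = 26X^2:
If X → X(1 + 0.35)
Then Y → Y · (1 + 0.35)^2
     = Y · 1.8225

Percentage change = ((1 + 0.35)^2 − 1) × 100% ≈ 82.3%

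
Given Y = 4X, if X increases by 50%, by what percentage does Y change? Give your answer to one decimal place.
50.0%

For Y = 4X:
If X → X(1 + 0.5)
Then Y → Y · (1 + 0.5)^1
     = Y · 1.5000

Percentage change = ((1 + 0.5)^1 − 1) × 100% = 50.0%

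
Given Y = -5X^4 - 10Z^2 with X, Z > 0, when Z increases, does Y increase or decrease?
Y decreases

Taking the partial derivative:
∂Y/∂Z = -20Z

∂Y/∂Z = -20Z < 0 (assuming positive values)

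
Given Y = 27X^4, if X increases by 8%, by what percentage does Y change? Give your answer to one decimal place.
36.0%

For Y = 27X^4:
If X → X(1 + 0.08)
Then Y → Y · (1 + 0.08)^4
     ≈ Y · 1.3605

Percentage change = ((1 + 0.08)^4 − 1) × 100% ≈ 36.0%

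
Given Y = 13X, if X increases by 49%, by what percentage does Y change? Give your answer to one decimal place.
49.0%

For Y = 13X:
If X → X(1 + 0.49)
Then Y → Y · (1 + 0.49)^1
     = Y · 1.4900

Percentage change = ((1 + 0.49)^1 − 1) × 100% = 49.0%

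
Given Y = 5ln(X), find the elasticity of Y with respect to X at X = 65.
Elasticity = 1/ln(65) ≈ 0.2396

Elasticity = (dY/dX) · (X/Y)

dY/dX = 5/X
At X = 65: dY/dX = 1/13, Y = 5·ln(65)

Elasticity = (1/13) · (65 / (5·ln(65))) = 1/ln(65) ≈ 0.2396

Interpretation: for a small percentage change in X, the percentage change in Y is approximately 0.24 times as large.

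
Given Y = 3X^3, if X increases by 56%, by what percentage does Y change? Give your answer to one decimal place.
279.6%

For Y = 3X^3:
If X → X(1 + 0.56)
Then Y → Y · (1 + 0.56)^3
     ≈ Y · 3.7964

Percentage change = ((1 + 0.56)^3 − 1) × 100% ≈ 279.6%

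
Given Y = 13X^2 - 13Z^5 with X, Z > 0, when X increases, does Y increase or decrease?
Y increases

Taking the partial derivative:
∂Y/∂X = 26X

∂Y/∂X = 26X > 0 (assuming positive values)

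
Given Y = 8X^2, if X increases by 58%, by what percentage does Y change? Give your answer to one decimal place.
149.6%

For Y = 8X^2:
If X → X(1 + 0.58)
Then Y → Y · (1 + 0.58)^2
     = Y · 2.4964

Percentage change = ((1 + 0.58)^2 − 1) × 100% ≈ 149.6%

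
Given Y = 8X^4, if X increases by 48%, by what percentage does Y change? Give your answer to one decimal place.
379.8%

For Y = 8X^4:
If X → X(1 + 0.48)
Then Y → Y · (1 + 0.48)^4
     ≈ Y · 4.7979

Percentage change = ((1 + 0.48)^4 − 1) × 100% ≈ 379.8%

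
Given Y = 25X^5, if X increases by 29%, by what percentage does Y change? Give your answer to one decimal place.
257.2%

For Y = 25X^5:
If X → X(1 + 0.29)
Then Y → Y · (1 + 0.29)^5
     ≈ Y · 3.5723

Percentage change = ((1 + 0.29)^5 − 1) × 100% ≈ 257.2%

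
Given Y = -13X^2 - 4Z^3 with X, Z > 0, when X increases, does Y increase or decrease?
Y decreases

Taking the partial derivative:
∂Y/∂X = -26X

∂Y/∂X = -26X < 0 (assuming positive values)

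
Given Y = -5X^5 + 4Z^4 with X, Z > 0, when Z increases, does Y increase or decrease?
Y increases

Taking the partial derivative:
∂Y/∂Z = 16Z^3

∂Y/∂Z = 16Z^3 > 0 (assuming positive values)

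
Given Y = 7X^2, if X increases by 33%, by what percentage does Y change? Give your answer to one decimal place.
76.9%

For Y = 7X^2:
If X → X(1 + 0.33)
Then Y → Y · (1 + 0.33)^2
     = Y · 1.7689

Percentage change = ((1 + 0.33)^2 − 1) × 100% ≈ 76.9%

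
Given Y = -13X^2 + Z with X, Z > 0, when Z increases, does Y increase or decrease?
Y increases

Taking the partial derivative:
∂Y/∂Z = 1

∂Y/∂Z = 1 > 0 (assuming positive values)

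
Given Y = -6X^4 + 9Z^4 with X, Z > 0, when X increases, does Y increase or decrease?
Y decreases

Taking the partial derivative:
∂Y/∂X = -24X^3

∂Y/∂X = -24X^3 < 0 (assuming positive values)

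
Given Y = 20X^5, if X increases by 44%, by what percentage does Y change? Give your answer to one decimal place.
519.2%

For Y = 20X^5:
If X → X(1 + 0.44)
Then Y → Y · (1 + 0.44)^5
     ≈ Y · 6.1917

Percentage change = ((1 + 0.44)^5 − 1) × 100% ≈ 519.2%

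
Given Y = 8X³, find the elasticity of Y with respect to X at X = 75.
Elasticity = 3

Elasticity = (dY/dX) · (X/Y)

dY/dX = 24·X²
At X = 75: dY/dX = 135000, Y = 3375000

Elasticity = 135000 · (75 / 3375000) = 3

Interpretation: for a small percentage change in X, the percentage change in Y is approximately 3.00 times as large.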